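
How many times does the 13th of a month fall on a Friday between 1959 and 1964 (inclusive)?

12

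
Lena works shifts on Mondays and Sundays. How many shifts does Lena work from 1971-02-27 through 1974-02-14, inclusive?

1971-02-27 is a Saturday.
That's 1084 days from start to end, counting both.
1084 = 7 × 154 + 6, so there are 154 full weeks plus 6 extra days.
Each full week contributes 2 days from the set (Mon, Sun): 154 × 2 = 308.
The 6 extra days are Sat, Sun, Mon, Tue, Wed, Thu — 2 of them qualify.
Total: 308 + 2 = 310.

310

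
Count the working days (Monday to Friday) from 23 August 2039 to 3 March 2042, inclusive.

660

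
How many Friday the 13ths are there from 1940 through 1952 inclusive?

21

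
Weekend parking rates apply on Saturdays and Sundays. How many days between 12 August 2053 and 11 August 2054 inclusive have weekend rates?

104

12 August 2053 is a Tuesday.
The range spans 365 days (inclusive of both endpoints).
365 = 7 × 52 + 1, so there are 52 full weeks plus 1 extra day.
Each full week contributes 2 weekend days (Sat, Sun): 52 × 2 = 104.
The 1 extra day is Tuesday — none qualify.
Total: 104 + 0 = 104.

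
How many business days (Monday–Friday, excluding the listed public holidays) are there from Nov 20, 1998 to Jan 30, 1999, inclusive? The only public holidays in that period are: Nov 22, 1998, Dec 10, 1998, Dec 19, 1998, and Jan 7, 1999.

49

Nov 20, 1998 is a Friday.
From Nov 20, 1998 to Jan 30, 1999 is 72 days inclusive.
72 = 7 × 10 + 2, so there are 10 full weeks plus 2 extra days.
Each full week contributes 5 weekdays (Mon–Fri): 10 × 5 = 50.
The 2 extra days are Fri, Sat — 1 of them qualifies.
Total: 50 + 1 = 51.
Holidays: Nov 22, 1998 (Sun); Dec 10, 1998 (Thu); Dec 19, 1998 (Sat); Jan 7, 1999 (Thu).
2 of the 4 holidays fall on weekdays; the rest are weekends and were already excluded.
Business days: 51 − 2 = 49.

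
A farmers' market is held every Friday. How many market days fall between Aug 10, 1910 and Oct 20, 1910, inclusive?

Aug 10, 1910 is a Wednesday.
That's 72 days from start to end, counting both.
72 = 7 × 10 + 2, so there are 10 full weeks plus 2 extra days.
Each full week contributes one Friday: 10 so far.
The 2 extra days are Wed, Thu — none qualify.
Total: 10 + 0 = 10.

10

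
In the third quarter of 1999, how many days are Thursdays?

14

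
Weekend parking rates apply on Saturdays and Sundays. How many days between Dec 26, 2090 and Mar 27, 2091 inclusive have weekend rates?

26

Dec 26, 2090 is a Tuesday.
That's 92 days from start to end, counting both.
92 = 7 × 13 + 1, so there are 13 full weeks plus 1 extra day.
Each full week contributes 2 weekend days (Sat, Sun): 13 × 2 = 26.
The 1 extra day is Tuesday — none qualify.
Total: 26 + 0 = 26.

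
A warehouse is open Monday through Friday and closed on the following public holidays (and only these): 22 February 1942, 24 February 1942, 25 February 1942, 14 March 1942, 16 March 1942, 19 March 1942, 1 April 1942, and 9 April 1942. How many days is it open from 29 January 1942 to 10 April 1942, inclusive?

29 January 1942 is a Thursday.
The range spans 72 days (inclusive of both endpoints).
72 = 7 × 10 + 2, so there are 10 full weeks plus 2 extra days.
Each full week contributes 5 weekdays (Mon–Fri): 10 × 5 = 50.
The 2 extra days are Thursday, Friday — 2 of them qualify.
Total: 50 + 2 = 52.
Holidays: 22 February 1942 (Sun); 24 February 1942 (Tue); 25 February 1942 (Wed); 14 March 1942 (Sat); 16 March 1942 (Mon); 19 March 1942 (Thu); 1 April 1942 (Wed); 9 April 1942 (Thu).
6 of the 8 holidays fall on weekdays; the rest are weekends and were already excluded.
Business days: 52 − 6 = 46.

46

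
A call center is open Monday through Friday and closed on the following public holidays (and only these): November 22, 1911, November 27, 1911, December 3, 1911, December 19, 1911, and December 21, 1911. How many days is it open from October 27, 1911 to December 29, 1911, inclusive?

October 27, 1911 is a Friday.
The range spans 64 days (inclusive of both endpoints).
64 = 7 × 9 + 1, so there are 9 full weeks plus 1 extra day.
Each full week contributes 5 weekdays (Mon–Fri): 9 × 5 = 45.
The 1 extra day is Friday — 1 of them qualifies.
Total: 45 + 1 = 46.
Holidays: November 22, 1911 (Wed); November 27, 1911 (Mon); December 3, 1911 (Sun); December 19, 1911 (Tue); December 21, 1911 (Thu).
4 of the 5 holidays fall on weekdays; the rest are weekends and were already excluded.
Business days: 46 − 4 = 42.

42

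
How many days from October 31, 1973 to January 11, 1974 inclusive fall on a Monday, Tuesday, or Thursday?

31

October 31, 1973 is a Wednesday.
From October 31, 1973 to January 11, 1974 is 73 days inclusive.
73 = 7 × 10 + 3, so there are 10 full weeks plus 3 extra days.
Each full week contributes 3 days from the set (Mon, Tue, Thu): 10 × 3 = 30.
The 3 extra days are Wed, Thu, Fri — 1 of them qualifies.
Total: 30 + 1 = 31.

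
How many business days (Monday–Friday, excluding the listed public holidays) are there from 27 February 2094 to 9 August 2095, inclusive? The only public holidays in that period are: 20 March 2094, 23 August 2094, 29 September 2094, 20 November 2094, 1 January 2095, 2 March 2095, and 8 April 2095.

27 February 2094 is a Saturday.
From 27 February 2094 to 9 August 2095 is 529 days inclusive.
529 = 7 × 75 + 4, so there are 75 full weeks plus 4 extra days.
Each full week contributes 5 weekdays (Mon–Fri): 75 × 5 = 375.
The 4 extra days are Sat, Sun, Mon, Tue — 2 of them qualify.
Total: 375 + 2 = 377.
Holidays: 20 March 2094 (Sat); 23 August 2094 (Mon); 29 September 2094 (Wed); 20 November 2094 (Sat); 1 January 2095 (Sat); 2 March 2095 (Wed); 8 April 2095 (Fri).
4 of the 7 holidays fall on weekdays; the rest are weekends and were already excluded.
Business days: 377 − 4 = 373.

373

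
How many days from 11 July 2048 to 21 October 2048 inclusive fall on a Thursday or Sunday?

11 July 2048 is a Saturday.
That's 103 days from start to end, counting both.
103 = 7 × 14 + 5, so there are 14 full weeks plus 5 extra days.
Each full week contributes 2 days from the set (Thu, Sun): 14 × 2 = 28.
The 5 extra days are Saturday, Sunday, Monday, Tuesday, Wednesday — 1 of them qualifies.
Total: 28 + 1 = 29.

29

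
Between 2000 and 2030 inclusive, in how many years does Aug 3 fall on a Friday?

Day of week of August 3 in each year:
2000: Thu, 2001: Fri ✓, 2002: Sat, 2003: Sun, 2004: Tue, 2005: Wed, 2006: Thu, 2007: Fri ✓, 2008: Sun, 2009: Mon, 2010: Tue, 2011: Wed, 2012: Fri ✓, 2013: Sat, 2014: Sun, 2015: Mon, 2016: Wed, 2017: Thu, 2018: Fri ✓, 2019: Sat, 2020: Mon, 2021: Tue, 2022: Wed, 2023: Thu, 2024: Sat, 2025: Sun, 2026: Mon, 2027: Tue, 2028: Thu, 2029: Fri ✓, 2030: Sat
Fridays: 2001, 2007, 2012, 2018, 2029.

5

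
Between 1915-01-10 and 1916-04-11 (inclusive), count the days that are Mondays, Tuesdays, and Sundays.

198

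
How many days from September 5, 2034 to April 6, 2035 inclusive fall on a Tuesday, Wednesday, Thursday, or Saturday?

123

September 5, 2034 is a Tuesday.
The range spans 214 days (inclusive of both endpoints).
214 = 7 × 30 + 4, so there are 30 full weeks plus 4 extra days.
Each full week contributes 4 days from the set (Tue, Wed, Thu, Sat): 30 × 4 = 120.
The 4 extra days are Tuesday, Wednesday, Thursday, Friday — 3 of them qualify.
Total: 120 + 3 = 123.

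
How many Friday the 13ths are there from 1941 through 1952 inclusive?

19

Friday-the-13ths by year:
1941: Jun
1942: Feb, Mar, Nov
1943: Aug
1944: Oct
1945: Apr, Jul
1946: Sep, Dec
1947: Jun
1948: Feb, Aug
1949: May
1950: Jan, Oct
1951: Apr, Jul
1952: Jun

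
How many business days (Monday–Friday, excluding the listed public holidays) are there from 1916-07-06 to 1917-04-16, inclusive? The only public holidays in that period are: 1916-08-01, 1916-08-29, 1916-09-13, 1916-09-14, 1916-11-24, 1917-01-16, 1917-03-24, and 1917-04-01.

197 business days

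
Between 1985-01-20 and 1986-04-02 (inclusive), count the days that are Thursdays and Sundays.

125

1985-01-20 is a Sunday.
From 1985-01-20 to 1986-04-02 is 438 days inclusive.
438 = 7 × 62 + 4, so there are 62 full weeks plus 4 extra days.
Each full week contributes 2 days from the set (Thu, Sun): 62 × 2 = 124.
The 4 extra days are Sunday, Monday, Tuesday, Wednesday — 1 of them qualifies.
Total: 124 + 1 = 125.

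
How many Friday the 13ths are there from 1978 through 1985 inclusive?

15

Friday-the-13ths by year:
1978: Jan, Oct
1979: Apr, Jul
1980: Jun
1981: Feb, Mar, Nov
1982: Aug
1983: May
1984: Jan, Apr, Jul
1985: Sep, Dec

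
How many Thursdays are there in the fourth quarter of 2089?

13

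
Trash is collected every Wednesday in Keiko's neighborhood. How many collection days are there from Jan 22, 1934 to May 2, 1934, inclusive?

Jan 22, 1934 is a Monday.
That's 101 days from start to end, counting both.
101 = 7 × 14 + 3, so there are 14 full weeks plus 3 extra days.
Each full week contributes one Wednesday: 14 so far.
The 3 extra days are Mon, Tue, Wed — 1 of them qualifies.
Total: 14 + 1 = 15.

15 Wednesdays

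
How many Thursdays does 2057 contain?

52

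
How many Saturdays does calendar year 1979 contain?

52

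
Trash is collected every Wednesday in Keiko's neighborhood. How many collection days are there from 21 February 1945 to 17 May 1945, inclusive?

21 February 1945 is a Wednesday.
The range spans 86 days (inclusive of both endpoints).
86 = 7 × 12 + 2, so there are 12 full weeks plus 2 extra days.
Each full week contributes one Wednesday: 12 so far.
The 2 extra days are Wednesday, Thursday — 1 of them qualifies.
Total: 12 + 1 = 13.

13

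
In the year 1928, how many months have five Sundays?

A month has five Sundays exactly when Sunday falls within its first (length − 28) days.
Jan: 31 days, starts Sun → 5 of Sun, Mon, Tue ✓
Feb: 29 days, starts Wed → 5 of Wed
Mar: 31 days, starts Thu → 5 of Thu, Fri, Sat
Apr: 30 days, starts Sun → 5 of Sun, Mon ✓
May: 31 days, starts Tue → 5 of Tue, Wed, Thu
Jun: 30 days, starts Fri → 5 of Fri, Sat
Jul: 31 days, starts Sun → 5 of Sun, Mon, Tue ✓
Aug: 31 days, starts Wed → 5 of Wed, Thu, Fri
Sep: 30 days, starts Sat → 5 of Sat, Sun ✓
Oct: 31 days, starts Mon → 5 of Mon, Tue, Wed
Nov: 30 days, starts Thu → 5 of Thu, Fri
Dec: 31 days, starts Sat → 5 of Sat, Sun, Mon ✓
Months with five Sundays: Jan, Apr, Jul, Sep, Dec.

5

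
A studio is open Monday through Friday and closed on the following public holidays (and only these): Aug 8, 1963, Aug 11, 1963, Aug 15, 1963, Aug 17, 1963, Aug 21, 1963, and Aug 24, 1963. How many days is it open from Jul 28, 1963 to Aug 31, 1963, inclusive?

Jul 28, 1963 is a Sunday.
That's 35 days from start to end, counting both.
35 = 7 × 5, so the span is exactly 5 full weeks.
Each full week contributes 5 weekdays (Mon–Fri): 5 × 5 = 25.
Holidays: Aug 8, 1963 (Thu); Aug 11, 1963 (Sun); Aug 15, 1963 (Thu); Aug 17, 1963 (Sat); Aug 21, 1963 (Wed); Aug 24, 1963 (Sat).
3 of the 6 holidays fall on weekdays; the rest are weekends and were already excluded.
Business days: 25 − 3 = 22.

22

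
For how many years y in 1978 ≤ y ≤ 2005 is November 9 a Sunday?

4

Day of week of November 9 in each year:
1978: Thu, 1979: Fri, 1980: Sun ✓, 1981: Mon, 1982: Tue, 1983: Wed, 1984: Fri, 1985: Sat, 1986: Sun ✓, 1987: Mon, 1988: Wed, 1989: Thu, 1990: Fri, 1991: Sat, 1992: Mon, 1993: Tue, 1994: Wed, 1995: Thu, 1996: Sat, 1997: Sun ✓, 1998: Mon, 1999: Tue, 2000: Thu, 2001: Fri, 2002: Sat, 2003: Sun ✓, 2004: Tue, 2005: Wed
Sundays: 1980, 1986, 1997, 2003.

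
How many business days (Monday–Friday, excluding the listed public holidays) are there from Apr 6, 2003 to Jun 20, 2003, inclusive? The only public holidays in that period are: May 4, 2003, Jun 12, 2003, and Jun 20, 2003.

53

Apr 6, 2003 is a Sunday.
From Apr 6, 2003 to Jun 20, 2003 is 76 days inclusive.
76 = 7 × 10 + 6, so there are 10 full weeks plus 6 extra days.
Each full week contributes 5 weekdays (Mon–Fri): 10 × 5 = 50.
The 6 extra days are Sunday, Monday, Tuesday, Wednesday, Thursday, Friday — 5 of them qualify.
Total: 50 + 5 = 55.
Holidays: May 4, 2003 (Sun); Jun 12, 2003 (Thu); Jun 20, 2003 (Fri).
2 of the 3 holidays fall on weekdays; the rest are weekends and were already excluded.
Business days: 55 − 2 = 53.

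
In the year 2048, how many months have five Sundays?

4

A month has five Sundays exactly when Sunday falls within its first (length − 28) days.
Jan: 31 days, starts Wed → 5 of Wed, Thu, Fri
Feb: 29 days, starts Sat → 5 of Sat
Mar: 31 days, starts Sun → 5 of Sun, Mon, Tue ✓
Apr: 30 days, starts Wed → 5 of Wed, Thu
May: 31 days, starts Fri → 5 of Fri, Sat, Sun ✓
Jun: 30 days, starts Mon → 5 of Mon, Tue
Jul: 31 days, starts Wed → 5 of Wed, Thu, Fri
Aug: 31 days, starts Sat → 5 of Sat, Sun, Mon ✓
Sep: 30 days, starts Tue → 5 of Tue, Wed
Oct: 31 days, starts Thu → 5 of Thu, Fri, Sat
Nov: 30 days, starts Sun → 5 of Sun, Mon ✓
Dec: 31 days, starts Tue → 5 of Tue, Wed, Thu
Months with five Sundays: Mar, May, Aug, Nov.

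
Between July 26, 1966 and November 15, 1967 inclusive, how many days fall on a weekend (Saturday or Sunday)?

July 26, 1966 is a Tuesday.
From July 26, 1966 to November 15, 1967 is 478 days inclusive.
478 = 7 × 68 + 2, so there are 68 full weeks plus 2 extra days.
Each full week contributes 2 weekend days (Sat, Sun): 68 × 2 = 136.
The 2 extra days are Tuesday, Wednesday — none qualify.
Total: 136 + 0 = 136.

136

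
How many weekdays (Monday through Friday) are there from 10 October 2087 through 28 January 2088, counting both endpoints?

10 October 2087 is a Friday.
From 10 October 2087 to 28 January 2088 is 111 days inclusive.
111 = 7 × 15 + 6, so there are 15 full weeks plus 6 extra days.
Each full week contributes 5 weekdays (Mon–Fri): 15 × 5 = 75.
The 6 extra days are Fri, Sat, Sun, Mon, Tue, Wed — 4 of them qualify.
Total: 75 + 4 = 79.

79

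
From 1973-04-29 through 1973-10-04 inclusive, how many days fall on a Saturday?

22 Saturdays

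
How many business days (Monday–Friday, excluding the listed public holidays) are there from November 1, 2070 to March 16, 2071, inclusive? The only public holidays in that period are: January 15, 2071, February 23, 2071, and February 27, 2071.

93 business days

November 1, 2070 is a Saturday.
That's 136 days from start to end, counting both.
136 = 7 × 19 + 3, so there are 19 full weeks plus 3 extra days.
Each full week contributes 5 weekdays (Mon–Fri): 19 × 5 = 95.
The 3 extra days are Sat, Sun, Mon — 1 of them qualifies.
Total: 95 + 1 = 96.
Holidays: January 15, 2071 (Thu); February 23, 2071 (Mon); February 27, 2071 (Fri).
All 3 holidays fall on weekdays, so subtract 3.
Business days: 96 − 3 = 93.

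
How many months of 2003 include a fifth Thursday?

4

A month has five Thursdays exactly when Thursday falls within its first (length − 28) days.
Jan: 31 days, starts Wed → 5 of Wed, Thu, Fri ✓
Feb: 28 days, starts Sat → 5 of (none)
Mar: 31 days, starts Sat → 5 of Sat, Sun, Mon
Apr: 30 days, starts Tue → 5 of Tue, Wed
May: 31 days, starts Thu → 5 of Thu, Fri, Sat ✓
Jun: 30 days, starts Sun → 5 of Sun, Mon
Jul: 31 days, starts Tue → 5 of Tue, Wed, Thu ✓
Aug: 31 days, starts Fri → 5 of Fri, Sat, Sun
Sep: 30 days, starts Mon → 5 of Mon, Tue
Oct: 31 days, starts Wed → 5 of Wed, Thu, Fri ✓
Nov: 30 days, starts Sat → 5 of Sat, Sun
Dec: 31 days, starts Mon → 5 of Mon, Tue, Wed
Months with five Thursdays: Jan, May, Jul, Oct.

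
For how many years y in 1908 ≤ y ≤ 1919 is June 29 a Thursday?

Day of week of June 29 in each year:
1908: Mon, 1909: Tue, 1910: Wed, 1911: Thu ✓, 1912: Sat, 1913: Sun, 1914: Mon, 1915: Tue, 1916: Thu ✓, 1917: Fri, 1918: Sat, 1919: Sun
Thursdays: 1911, 1916.

2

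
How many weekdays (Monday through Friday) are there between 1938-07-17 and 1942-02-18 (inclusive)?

938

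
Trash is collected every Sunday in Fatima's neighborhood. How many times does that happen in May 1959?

1 May 1959 is a Friday.
That's 31 days from start to end, counting both.
31 = 7 × 4 + 3, so there are 4 full weeks plus 3 extra days.
Each full week contributes one Sunday: 4 so far.
The 3 extra days are Friday, Saturday, Sunday — 1 of them qualifies.
Total: 4 + 1 = 5.

5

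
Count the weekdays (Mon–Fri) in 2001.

January 1, 2001 is a Monday.
The range spans 365 days (inclusive of both endpoints).
365 = 7 × 52 + 1, so there are 52 full weeks plus 1 extra day.
Each full week contributes 5 weekdays (Mon–Fri): 52 × 5 = 260.
The 1 extra day is Monday — 1 of them qualifies.
Total: 260 + 1 = 261.

261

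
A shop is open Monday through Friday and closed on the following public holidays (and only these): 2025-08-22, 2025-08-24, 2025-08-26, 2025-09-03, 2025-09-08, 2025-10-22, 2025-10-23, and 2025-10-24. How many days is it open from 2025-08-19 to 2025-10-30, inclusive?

2025-08-19 is a Tuesday.
From 2025-08-19 to 2025-10-30 is 73 days inclusive.
73 = 7 × 10 + 3, so there are 10 full weeks plus 3 extra days.
Each full week contributes 5 weekdays (Mon–Fri): 10 × 5 = 50.
The 3 extra days are Tue, Wed, Thu — 3 of them qualify.
Total: 50 + 3 = 53.
Holidays: 2025-08-22 (Fri); 2025-08-24 (Sun); 2025-08-26 (Tue); 2025-09-03 (Wed); 2025-09-08 (Mon); 2025-10-22 (Wed); 2025-10-23 (Thu); 2025-10-24 (Fri).
7 of the 8 holidays fall on weekdays; the rest are weekends and were already excluded.
Business days: 53 − 7 = 46.

46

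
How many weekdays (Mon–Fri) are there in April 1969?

Apr 1, 1969 is a Tuesday.
From Apr 1, 1969 to Apr 30, 1969 is 30 days inclusive.
30 = 7 × 4 + 2, so there are 4 full weeks plus 2 extra days.
Each full week contributes 5 weekdays (Mon–Fri): 4 × 5 = 20.
The 2 extra days are Tue, Wed — 2 of them qualify.
Total: 20 + 2 = 22.

22 weekdays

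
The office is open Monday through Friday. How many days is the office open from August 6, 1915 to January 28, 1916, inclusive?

August 6, 1915 is a Friday.
The range spans 176 days (inclusive of both endpoints).
176 = 7 × 25 + 1, so there are 25 full weeks plus 1 extra day.
Each full week contributes 5 weekdays (Mon–Fri): 25 × 5 = 125.
The 1 extra day is Friday — 1 of them qualifies.
Total: 125 + 1 = 126.

126 weekdays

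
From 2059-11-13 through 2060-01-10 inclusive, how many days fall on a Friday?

9 Fridays

2059-11-13 is a Thursday.
From 2059-11-13 to 2060-01-10 is 59 days inclusive.
59 = 7 × 8 + 3, so there are 8 full weeks plus 3 extra days.
Each full week contributes one Friday: 8 so far.
The 3 extra days are Thursday, Friday, Saturday — 1 of them qualifies.
Total: 8 + 1 = 9.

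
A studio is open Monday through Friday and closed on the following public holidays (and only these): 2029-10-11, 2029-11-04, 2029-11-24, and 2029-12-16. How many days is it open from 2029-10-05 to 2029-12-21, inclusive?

2029-10-05 is a Friday.
From 2029-10-05 to 2029-12-21 is 78 days inclusive.
78 = 7 × 11 + 1, so there are 11 full weeks plus 1 extra day.
Each full week contributes 5 weekdays (Mon–Fri): 11 × 5 = 55.
The 1 extra day is Fri — 1 of them qualifies.
Total: 55 + 1 = 56.
Holidays: 2029-10-11 (Thu); 2029-11-04 (Sun); 2029-11-24 (Sat); 2029-12-16 (Sun).
1 of the 4 holidays fall on weekdays; the rest are weekends and were already excluded.
Business days: 56 − 1 = 55.

55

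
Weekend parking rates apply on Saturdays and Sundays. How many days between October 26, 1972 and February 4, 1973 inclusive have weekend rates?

30

October 26, 1972 is a Thursday.
The range spans 102 days (inclusive of both endpoints).
102 = 7 × 14 + 4, so there are 14 full weeks plus 4 extra days.
Each full week contributes 2 weekend days (Sat, Sun): 14 × 2 = 28.
The 4 extra days are Thursday, Friday, Saturday, Sunday — 2 of them qualify.
Total: 28 + 2 = 30.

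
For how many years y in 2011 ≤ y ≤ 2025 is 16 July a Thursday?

2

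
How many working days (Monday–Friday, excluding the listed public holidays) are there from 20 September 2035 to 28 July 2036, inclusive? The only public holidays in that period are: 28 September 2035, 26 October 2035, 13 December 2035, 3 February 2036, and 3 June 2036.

20 September 2035 is a Thursday.
From 20 September 2035 to 28 July 2036 is 313 days inclusive.
313 = 7 × 44 + 5, so there are 44 full weeks plus 5 extra days.
Each full week contributes 5 weekdays (Mon–Fri): 44 × 5 = 220.
The 5 extra days are Thursday, Friday, Saturday, Sunday, Monday — 3 of them qualify.
Total: 220 + 3 = 223.
Holidays: 28 September 2035 (Fri); 26 October 2035 (Fri); 13 December 2035 (Thu); 3 February 2036 (Sun); 3 June 2036 (Tue).
4 of the 5 holidays fall on weekdays; the rest are weekends and were already excluded.
Business days: 223 − 4 = 219.

219 working days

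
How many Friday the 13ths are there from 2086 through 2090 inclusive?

8

Friday-the-13ths by year:
2086: Sep, Dec
2087: Jun
2088: Feb, Aug
2089: May
2090: Jan, Oct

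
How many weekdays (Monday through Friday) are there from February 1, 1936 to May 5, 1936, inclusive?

67

February 1, 1936 is a Saturday.
From February 1, 1936 to May 5, 1936 is 95 days inclusive.
95 = 7 × 13 + 4, so there are 13 full weeks plus 4 extra days.
Each full week contributes 5 weekdays (Mon–Fri): 13 × 5 = 65.
The 4 extra days are Saturday, Sunday, Monday, Tuesday — 2 of them qualify.
Total: 65 + 2 = 67.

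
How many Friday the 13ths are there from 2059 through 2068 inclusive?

Friday-the-13ths by year:
2059: Jun
2060: Feb, Aug
2061: May
2062: Jan, Oct
2063: Apr, Jul
2064: Jun
2065: Feb, Mar, Nov
2066: Aug
2067: May
2068: Jan, Apr, Jul

17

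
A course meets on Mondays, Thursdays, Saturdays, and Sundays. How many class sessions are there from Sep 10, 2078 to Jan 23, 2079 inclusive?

Sep 10, 2078 is a Saturday.
That's 136 days from start to end, counting both.
136 = 7 × 19 + 3, so there are 19 full weeks plus 3 extra days.
Each full week contributes 4 days from the set (Mon, Thu, Sat, Sun): 19 × 4 = 76.
The 3 extra days are Saturday, Sunday, Monday — 3 of them qualify.
Total: 76 + 3 = 79.

79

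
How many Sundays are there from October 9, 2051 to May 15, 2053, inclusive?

October 9, 2051 is a Monday.
The range spans 585 days (inclusive of both endpoints).
585 = 7 × 83 + 4, so there are 83 full weeks plus 4 extra days.
Each full week contributes one Sunday: 83 so far.
The 4 extra days are Mon, Tue, Wed, Thu — none qualify.
Total: 83 + 0 = 83.

83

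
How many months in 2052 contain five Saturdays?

4

A month has five Saturdays exactly when Saturday falls within its first (length − 28) days.
Jan: 31 days, starts Mon → 5 of Mon, Tue, Wed
Feb: 29 days, starts Thu → 5 of Thu
Mar: 31 days, starts Fri → 5 of Fri, Sat, Sun ✓
Apr: 30 days, starts Mon → 5 of Mon, Tue
May: 31 days, starts Wed → 5 of Wed, Thu, Fri
Jun: 30 days, starts Sat → 5 of Sat, Sun ✓
Jul: 31 days, starts Mon → 5 of Mon, Tue, Wed
Aug: 31 days, starts Thu → 5 of Thu, Fri, Sat ✓
Sep: 30 days, starts Sun → 5 of Sun, Mon
Oct: 31 days, starts Tue → 5 of Tue, Wed, Thu
Nov: 30 days, starts Fri → 5 of Fri, Sat ✓
Dec: 31 days, starts Sun → 5 of Sun, Mon, Tue
Months with five Saturdays: Mar, Jun, Aug, Nov.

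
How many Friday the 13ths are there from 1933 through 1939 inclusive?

12

Friday-the-13ths by year:
1933: Jan, Oct
1934: Apr, Jul
1935: Sep, Dec
1936: Mar, Nov
1937: Aug
1938: May
1939: Jan, Oct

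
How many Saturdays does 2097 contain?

52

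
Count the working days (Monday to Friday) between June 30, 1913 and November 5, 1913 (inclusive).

June 30, 1913 is a Monday.
That's 129 days from start to end, counting both.
129 = 7 × 18 + 3, so there are 18 full weeks plus 3 extra days.
Each full week contributes 5 weekdays (Mon–Fri): 18 × 5 = 90.
The 3 extra days are Monday, Tuesday, Wednesday — 3 of them qualify.
Total: 90 + 3 = 93.

93 weekdays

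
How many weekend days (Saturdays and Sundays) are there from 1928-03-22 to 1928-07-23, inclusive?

36

1928-03-22 is a Thursday.
That's 124 days from start to end, counting both.
124 = 7 × 17 + 5, so there are 17 full weeks plus 5 extra days.
Each full week contributes 2 weekend days (Sat, Sun): 17 × 2 = 34.
The 5 extra days are Thursday, Friday, Saturday, Sunday, Monday — 2 of them qualify.
Total: 34 + 2 = 36.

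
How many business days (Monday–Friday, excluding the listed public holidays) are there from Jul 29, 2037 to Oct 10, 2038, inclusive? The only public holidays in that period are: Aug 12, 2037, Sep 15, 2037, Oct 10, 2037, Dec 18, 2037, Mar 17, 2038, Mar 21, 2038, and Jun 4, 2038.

308 business days

Jul 29, 2037 is a Wednesday.
The range spans 439 days (inclusive of both endpoints).
439 = 7 × 62 + 5, so there are 62 full weeks plus 5 extra days.
Each full week contributes 5 weekdays (Mon–Fri): 62 × 5 = 310.
The 5 extra days are Wed, Thu, Fri, Sat, Sun — 3 of them qualify.
Total: 310 + 3 = 313.
Holidays: Aug 12, 2037 (Wed); Sep 15, 2037 (Tue); Oct 10, 2037 (Sat); Dec 18, 2037 (Fri); Mar 17, 2038 (Wed); Mar 21, 2038 (Sun); Jun 4, 2038 (Fri).
5 of the 7 holidays fall on weekdays; the rest are weekends and were already excluded.
Business days: 313 − 5 = 308.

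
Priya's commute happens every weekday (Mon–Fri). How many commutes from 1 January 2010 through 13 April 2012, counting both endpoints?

596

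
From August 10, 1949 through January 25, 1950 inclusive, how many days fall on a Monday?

24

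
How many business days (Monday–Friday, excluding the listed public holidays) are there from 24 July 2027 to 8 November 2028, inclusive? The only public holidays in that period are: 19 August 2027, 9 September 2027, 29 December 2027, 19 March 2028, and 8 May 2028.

24 July 2027 is a Saturday.
That's 474 days from start to end, counting both.
474 = 7 × 67 + 5, so there are 67 full weeks plus 5 extra days.
Each full week contributes 5 weekdays (Mon–Fri): 67 × 5 = 335.
The 5 extra days are Saturday, Sunday, Monday, Tuesday, Wednesday — 3 of them qualify.
Total: 335 + 3 = 338.
Holidays: 19 August 2027 (Thu); 9 September 2027 (Thu); 29 December 2027 (Wed); 19 March 2028 (Sun); 8 May 2028 (Mon).
4 of the 5 holidays fall on weekdays; the rest are weekends and were already excluded.
Business days: 338 − 4 = 334.

334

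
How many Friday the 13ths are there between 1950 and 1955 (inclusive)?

10

Friday-the-13ths by year:
1950: Jan, Oct
1951: Apr, Jul
1952: Jun
1953: Feb, Mar, Nov
1954: Aug
1955: May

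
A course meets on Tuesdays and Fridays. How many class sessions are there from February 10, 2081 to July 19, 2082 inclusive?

150

February 10, 2081 is a Monday.
The range spans 525 days (inclusive of both endpoints).
525 = 7 × 75, so the span is exactly 75 full weeks.
Each full week contributes 2 days from the set (Tue, Fri): 75 × 2 = 150.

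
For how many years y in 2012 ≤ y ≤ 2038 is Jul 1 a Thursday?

4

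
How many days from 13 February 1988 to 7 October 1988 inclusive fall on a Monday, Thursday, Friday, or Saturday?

13 February 1988 is a Saturday.
From 13 February 1988 to 7 October 1988 is 238 days inclusive.
238 = 7 × 34, so the span is exactly 34 full weeks.
Each full week contributes 4 days from the set (Mon, Thu, Fri, Sat): 34 × 4 = 136.
Total: 136.

136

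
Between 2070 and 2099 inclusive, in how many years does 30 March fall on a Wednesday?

4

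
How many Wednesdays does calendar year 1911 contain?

52

1 January 1911 is a Sunday.
The range spans 365 days (inclusive of both endpoints).
365 = 7 × 52 + 1, so there are 52 full weeks plus 1 extra day.
Each full week contributes one Wednesday: 52 so far.
The 1 extra day is Sun — none qualify.
Total: 52 + 0 = 52.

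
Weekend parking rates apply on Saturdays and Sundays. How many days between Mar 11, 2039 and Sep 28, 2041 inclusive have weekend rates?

267

Mar 11, 2039 is a Friday.
That's 933 days from start to end, counting both.
933 = 7 × 133 + 2, so there are 133 full weeks plus 2 extra days.
Each full week contributes 2 weekend days (Sat, Sun): 133 × 2 = 266.
The 2 extra days are Friday, Saturday — 1 of them qualifies.
Total: 266 + 1 = 267.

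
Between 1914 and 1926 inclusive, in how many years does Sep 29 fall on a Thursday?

1

Day of week of September 29 in each year:
1914: Tue, 1915: Wed, 1916: Fri, 1917: Sat, 1918: Sun, 1919: Mon, 1920: Wed, 1921: Thu ✓, 1922: Fri, 1923: Sat, 1924: Mon, 1925: Tue, 1926: Wed
Thursdays: 1921.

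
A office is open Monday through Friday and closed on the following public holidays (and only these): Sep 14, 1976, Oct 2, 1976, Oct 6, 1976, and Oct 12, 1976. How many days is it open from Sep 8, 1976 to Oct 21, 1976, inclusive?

Sep 8, 1976 is a Wednesday.
The range spans 44 days (inclusive of both endpoints).
44 = 7 × 6 + 2, so there are 6 full weeks plus 2 extra days.
Each full week contributes 5 weekdays (Mon–Fri): 6 × 5 = 30.
The 2 extra days are Wednesday, Thursday — 2 of them qualify.
Total: 30 + 2 = 32.
Holidays: Sep 14, 1976 (Tue); Oct 2, 1976 (Sat); Oct 6, 1976 (Wed); Oct 12, 1976 (Tue).
3 of the 4 holidays fall on weekdays; the rest are weekends and were already excluded.
Business days: 32 − 3 = 29.

29 working days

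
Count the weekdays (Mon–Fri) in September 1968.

September 1, 1968 is a Sunday.
The range spans 30 days (inclusive of both endpoints).
30 = 7 × 4 + 2, so there are 4 full weeks plus 2 extra days.
Each full week contributes 5 weekdays (Mon–Fri): 4 × 5 = 20.
The 2 extra days are Sunday, Monday — 1 of them qualifies.
Total: 20 + 1 = 21.

21 weekdays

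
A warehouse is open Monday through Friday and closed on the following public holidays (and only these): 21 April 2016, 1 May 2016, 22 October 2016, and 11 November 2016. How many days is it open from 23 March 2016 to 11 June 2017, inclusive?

316 business days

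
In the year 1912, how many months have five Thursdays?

4

A month has five Thursdays exactly when Thursday falls within its first (length − 28) days.
Jan: 31 days, starts Mon → 5 of Mon, Tue, Wed
Feb: 29 days, starts Thu → 5 of Thu ✓
Mar: 31 days, starts Fri → 5 of Fri, Sat, Sun
Apr: 30 days, starts Mon → 5 of Mon, Tue
May: 31 days, starts Wed → 5 of Wed, Thu, Fri ✓
Jun: 30 days, starts Sat → 5 of Sat, Sun
Jul: 31 days, starts Mon → 5 of Mon, Tue, Wed
Aug: 31 days, starts Thu → 5 of Thu, Fri, Sat ✓
Sep: 30 days, starts Sun → 5 of Sun, Mon
Oct: 31 days, starts Tue → 5 of Tue, Wed, Thu ✓
Nov: 30 days, starts Fri → 5 of Fri, Sat
Dec: 31 days, starts Sun → 5 of Sun, Mon, Tue
Months with five Thursdays: Feb, May, Aug, Oct.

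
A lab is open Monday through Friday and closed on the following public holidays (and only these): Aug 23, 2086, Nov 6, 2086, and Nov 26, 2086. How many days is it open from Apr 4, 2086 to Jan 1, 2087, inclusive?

192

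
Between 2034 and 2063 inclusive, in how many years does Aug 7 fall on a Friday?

4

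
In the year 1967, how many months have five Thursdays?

4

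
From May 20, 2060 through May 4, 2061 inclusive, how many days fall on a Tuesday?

50 Tuesdays

May 20, 2060 is a Thursday.
That's 350 days from start to end, counting both.
350 = 7 × 50, so the span is exactly 50 full weeks.
Each full week contributes one Tuesday: 50 so far.
Total: 50.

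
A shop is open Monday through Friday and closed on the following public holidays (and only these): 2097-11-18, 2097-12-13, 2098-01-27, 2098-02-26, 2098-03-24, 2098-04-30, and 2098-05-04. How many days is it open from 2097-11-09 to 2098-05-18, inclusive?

129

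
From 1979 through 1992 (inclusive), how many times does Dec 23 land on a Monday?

Day of week of December 23 in each year:
1979: Sun, 1980: Tue, 1981: Wed, 1982: Thu, 1983: Fri, 1984: Sun, 1985: Mon ✓, 1986: Tue, 1987: Wed, 1988: Fri, 1989: Sat, 1990: Sun, 1991: Mon ✓, 1992: Wed
Mondays: 1985, 1991.

2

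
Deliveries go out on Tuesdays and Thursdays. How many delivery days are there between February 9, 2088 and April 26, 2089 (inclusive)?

127

February 9, 2088 is a Monday.
From February 9, 2088 to April 26, 2089 is 443 days inclusive.
443 = 7 × 63 + 2, so there are 63 full weeks plus 2 extra days.
Each full week contributes 2 days from the set (Tue, Thu): 63 × 2 = 126.
The 2 extra days are Monday, Tuesday — 1 of them qualifies.
Total: 126 + 1 = 127.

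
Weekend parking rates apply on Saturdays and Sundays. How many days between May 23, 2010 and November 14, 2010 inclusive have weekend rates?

51

May 23, 2010 is a Sunday.
The range spans 176 days (inclusive of both endpoints).
176 = 7 × 25 + 1, so there are 25 full weeks plus 1 extra day.
Each full week contributes 2 weekend days (Sat, Sun): 25 × 2 = 50.
The 1 extra day is Sunday — 1 of them qualifies.
Total: 50 + 1 = 51.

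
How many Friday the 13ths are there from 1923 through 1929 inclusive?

13

Friday-the-13ths by year:
1923: Apr, Jul
1924: Jun
1925: Feb, Mar, Nov
1926: Aug
1927: May
1928: Jan, Apr, Jul
1929: Sep, Dec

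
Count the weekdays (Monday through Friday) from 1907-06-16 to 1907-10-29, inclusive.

1907-06-16 is a Sunday.
That's 136 days from start to end, counting both.
136 = 7 × 19 + 3, so there are 19 full weeks plus 3 extra days.
Each full week contributes 5 weekdays (Mon–Fri): 19 × 5 = 95.
The 3 extra days are Sun, Mon, Tue — 2 of them qualify.
Total: 95 + 2 = 97.

97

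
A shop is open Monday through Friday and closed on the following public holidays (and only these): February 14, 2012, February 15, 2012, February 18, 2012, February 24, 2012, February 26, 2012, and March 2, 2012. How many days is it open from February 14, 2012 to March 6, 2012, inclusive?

February 14, 2012 is a Tuesday.
The range spans 22 days (inclusive of both endpoints).
22 = 7 × 3 + 1, so there are 3 full weeks plus 1 extra day.
Each full week contributes 5 weekdays (Mon–Fri): 3 × 5 = 15.
The 1 extra day is Tuesday — 1 of them qualifies.
Total: 15 + 1 = 16.
Holidays: February 14, 2012 (Tue); February 15, 2012 (Wed); February 18, 2012 (Sat); February 24, 2012 (Fri); February 26, 2012 (Sun); March 2, 2012 (Fri).
4 of the 6 holidays fall on weekdays; the rest are weekends and were already excluded.
Business days: 16 − 4 = 12.

12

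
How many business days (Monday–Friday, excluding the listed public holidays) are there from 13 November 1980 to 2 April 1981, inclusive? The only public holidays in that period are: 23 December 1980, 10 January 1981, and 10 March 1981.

13 November 1980 is a Thursday.
From 13 November 1980 to 2 April 1981 is 141 days inclusive.
141 = 7 × 20 + 1, so there are 20 full weeks plus 1 extra day.
Each full week contributes 5 weekdays (Mon–Fri): 20 × 5 = 100.
The 1 extra day is Thursday — 1 of them qualifies.
Total: 100 + 1 = 101.
Holidays: 23 December 1980 (Tue); 10 January 1981 (Sat); 10 March 1981 (Tue).
2 of the 3 holidays fall on weekdays; the rest are weekends and were already excluded.
Business days: 101 − 2 = 99.

99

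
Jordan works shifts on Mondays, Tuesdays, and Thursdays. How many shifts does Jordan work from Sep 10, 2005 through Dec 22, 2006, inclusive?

201

Sep 10, 2005 is a Saturday.
That's 469 days from start to end, counting both.
469 = 7 × 67, so the span is exactly 67 full weeks.
Each full week contributes 3 days from the set (Mon, Tue, Thu): 67 × 3 = 201.
Total: 201.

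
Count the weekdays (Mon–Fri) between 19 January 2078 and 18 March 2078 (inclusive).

43

19 January 2078 is a Wednesday.
That's 59 days from start to end, counting both.
59 = 7 × 8 + 3, so there are 8 full weeks plus 3 extra days.
Each full week contributes 5 weekdays (Mon–Fri): 8 × 5 = 40.
The 3 extra days are Wednesday, Thursday, Friday — 3 of them qualify.
Total: 40 + 3 = 43.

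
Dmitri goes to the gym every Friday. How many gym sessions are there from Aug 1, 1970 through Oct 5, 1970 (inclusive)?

9 Fridays

Aug 1, 1970 is a Saturday.
The range spans 66 days (inclusive of both endpoints).
66 = 7 × 9 + 3, so there are 9 full weeks plus 3 extra days.
Each full week contributes one Friday: 9 so far.
The 3 extra days are Sat, Sun, Mon — none qualify.
Total: 9 + 0 = 9.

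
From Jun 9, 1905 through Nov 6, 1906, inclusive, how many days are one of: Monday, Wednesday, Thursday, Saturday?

294

Jun 9, 1905 is a Friday.
From Jun 9, 1905 to Nov 6, 1906 is 516 days inclusive.
516 = 7 × 73 + 5, so there are 73 full weeks plus 5 extra days.
Each full week contributes 4 days from the set (Mon, Wed, Thu, Sat): 73 × 4 = 292.
The 5 extra days are Friday, Saturday, Sunday, Monday, Tuesday — 2 of them qualify.
Total: 292 + 2 = 294.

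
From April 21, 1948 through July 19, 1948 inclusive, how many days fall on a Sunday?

13 Sundays

April 21, 1948 is a Wednesday.
From April 21, 1948 to July 19, 1948 is 90 days inclusive.
90 = 7 × 12 + 6, so there are 12 full weeks plus 6 extra days.
Each full week contributes one Sunday: 12 so far.
The 6 extra days are Wednesday, Thursday, Friday, Saturday, Sunday, Monday — 1 of them qualifies.
Total: 12 + 1 = 13.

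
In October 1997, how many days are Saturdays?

1 October 1997 is a Wednesday.
The range spans 31 days (inclusive of both endpoints).
31 = 7 × 4 + 3, so there are 4 full weeks plus 3 extra days.
Each full week contributes one Saturday: 4 so far.
The 3 extra days are Wed, Thu, Fri — none qualify.
Total: 4 + 0 = 4.

4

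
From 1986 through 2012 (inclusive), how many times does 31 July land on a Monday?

4

Day of week of July 31 in each year:
1986: Thu, 1987: Fri, 1988: Sun, 1989: Mon ✓, 1990: Tue, 1991: Wed, 1992: Fri, 1993: Sat, 1994: Sun, 1995: Mon ✓, 1996: Wed, 1997: Thu, 1998: Fri, 1999: Sat, 2000: Mon ✓, 2001: Tue, 2002: Wed, 2003: Thu, 2004: Sat, 2005: Sun, 2006: Mon ✓, 2007: Tue, 2008: Thu, 2009: Fri, 2010: Sat, 2011: Sun, 2012: Tue
Mondays: 1989, 1995, 2000, 2006.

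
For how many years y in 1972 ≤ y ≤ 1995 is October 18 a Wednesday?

Day of week of October 18 in each year:
1972: Wed ✓, 1973: Thu, 1974: Fri, 1975: Sat, 1976: Mon, 1977: Tue, 1978: Wed ✓, 1979: Thu, 1980: Sat, 1981: Sun, 1982: Mon, 1983: Tue, 1984: Thu, 1985: Fri, 1986: Sat, 1987: Sun, 1988: Tue, 1989: Wed ✓, 1990: Thu, 1991: Fri, 1992: Sun, 1993: Mon, 1994: Tue, 1995: Wed ✓
Wednesdays: 1972, 1978, 1989, 1995.

4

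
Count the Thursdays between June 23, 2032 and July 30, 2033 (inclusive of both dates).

58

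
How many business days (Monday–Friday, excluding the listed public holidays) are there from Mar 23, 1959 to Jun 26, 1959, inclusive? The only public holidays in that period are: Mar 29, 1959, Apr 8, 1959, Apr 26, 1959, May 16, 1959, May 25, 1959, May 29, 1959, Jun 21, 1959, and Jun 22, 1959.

Mar 23, 1959 is a Monday.
From Mar 23, 1959 to Jun 26, 1959 is 96 days inclusive.
96 = 7 × 13 + 5, so there are 13 full weeks plus 5 extra days.
Each full week contributes 5 weekdays (Mon–Fri): 13 × 5 = 65.
The 5 extra days are Mon, Tue, Wed, Thu, Fri — 5 of them qualify.
Total: 65 + 5 = 70.
Holidays: Mar 29, 1959 (Sun); Apr 8, 1959 (Wed); Apr 26, 1959 (Sun); May 16, 1959 (Sat); May 25, 1959 (Mon); May 29, 1959 (Fri); Jun 21, 1959 (Sun); Jun 22, 1959 (Mon).
4 of the 8 holidays fall on weekdays; the rest are weekends and were already excluded.
Business days: 70 − 4 = 66.

66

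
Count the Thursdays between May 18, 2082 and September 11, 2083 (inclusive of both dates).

May 18, 2082 is a Monday.
The range spans 482 days (inclusive of both endpoints).
482 = 7 × 68 + 6, so there are 68 full weeks plus 6 extra days.
Each full week contributes one Thursday: 68 so far.
The 6 extra days are Mon, Tue, Wed, Thu, Fri, Sat — 1 of them qualifies.
Total: 68 + 1 = 69.

69 Thursdays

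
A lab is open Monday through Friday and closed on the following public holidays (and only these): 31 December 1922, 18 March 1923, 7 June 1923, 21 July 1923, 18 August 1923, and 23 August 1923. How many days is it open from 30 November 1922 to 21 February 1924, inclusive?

30 November 1922 is a Thursday.
From 30 November 1922 to 21 February 1924 is 449 days inclusive.
449 = 7 × 64 + 1, so there are 64 full weeks plus 1 extra day.
Each full week contributes 5 weekdays (Mon–Fri): 64 × 5 = 320.
The 1 extra day is Thursday — 1 of them qualifies.
Total: 320 + 1 = 321.
Holidays: 31 December 1922 (Sun); 18 March 1923 (Sun); 7 June 1923 (Thu); 21 July 1923 (Sat); 18 August 1923 (Sat); 23 August 1923 (Thu).
2 of the 6 holidays fall on weekdays; the rest are weekends and were already excluded.
Business days: 321 − 2 = 319.

319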